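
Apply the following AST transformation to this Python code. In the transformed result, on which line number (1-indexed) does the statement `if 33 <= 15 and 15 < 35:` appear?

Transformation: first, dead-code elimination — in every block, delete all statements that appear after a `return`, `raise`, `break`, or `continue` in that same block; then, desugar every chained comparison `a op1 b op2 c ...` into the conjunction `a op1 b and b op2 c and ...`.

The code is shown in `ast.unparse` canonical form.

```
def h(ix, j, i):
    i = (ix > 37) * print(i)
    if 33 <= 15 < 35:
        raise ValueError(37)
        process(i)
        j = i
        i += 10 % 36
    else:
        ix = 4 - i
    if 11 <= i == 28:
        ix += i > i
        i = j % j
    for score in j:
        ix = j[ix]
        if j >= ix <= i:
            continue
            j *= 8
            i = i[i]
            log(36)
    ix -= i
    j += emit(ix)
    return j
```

Transformed code:
def h(ix, j, i):
    i = (ix > 37) * print(i)
    if 33 <= 15 and 15 < 35:
        raise ValueError(37)
    else:
        ix = 4 - i
    if 11 <= i and i == 28:
        ix += i > i
        i = j % j
    for score in j:
        ix = j[ix]
        if j >= ix and ix <= i:
            continue
    ix -= i
    j += emit(ix)
    return j

3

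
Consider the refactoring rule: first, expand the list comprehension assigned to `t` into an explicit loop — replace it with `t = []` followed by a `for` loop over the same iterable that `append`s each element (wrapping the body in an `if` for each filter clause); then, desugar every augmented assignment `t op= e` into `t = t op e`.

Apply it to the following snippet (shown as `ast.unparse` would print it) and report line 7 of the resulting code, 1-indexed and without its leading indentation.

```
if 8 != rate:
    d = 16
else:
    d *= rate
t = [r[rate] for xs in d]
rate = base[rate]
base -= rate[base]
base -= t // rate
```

Transformed code:
if 8 != rate:
    d = 16
else:
    d = d * rate
t = []
for xs in d:
    t.append(r[rate])
rate = base[rate]
base = base - rate[base]
base = base - t // rate

t.append(r[rate])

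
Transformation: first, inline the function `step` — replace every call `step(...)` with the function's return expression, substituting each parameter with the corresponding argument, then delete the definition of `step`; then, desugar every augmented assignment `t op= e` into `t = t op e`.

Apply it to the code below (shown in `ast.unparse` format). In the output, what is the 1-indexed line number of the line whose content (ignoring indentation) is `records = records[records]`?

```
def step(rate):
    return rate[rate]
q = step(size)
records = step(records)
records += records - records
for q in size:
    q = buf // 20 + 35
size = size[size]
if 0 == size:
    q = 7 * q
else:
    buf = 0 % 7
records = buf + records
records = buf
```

2

Transformed code:
q = size[size]
records = records[records]
records = records + (records - records)
for q in size:
    q = buf // 20 + 35
size = size[size]
if 0 == size:
    q = 7 * q
else:
    buf = 0 % 7
records = buf + records
records = buf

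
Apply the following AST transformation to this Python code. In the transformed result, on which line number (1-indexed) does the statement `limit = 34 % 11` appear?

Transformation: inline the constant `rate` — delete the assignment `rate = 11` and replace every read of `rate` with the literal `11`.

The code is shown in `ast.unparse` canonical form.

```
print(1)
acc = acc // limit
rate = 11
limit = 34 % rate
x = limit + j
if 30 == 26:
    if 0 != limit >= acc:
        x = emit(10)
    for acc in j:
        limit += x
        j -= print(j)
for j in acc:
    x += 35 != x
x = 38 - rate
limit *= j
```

3

Transformed code:
print(1)
acc = acc // limit
limit = 34 % 11
x = limit + j
if 30 == 26:
    if 0 != limit >= acc:
        x = emit(10)
    for acc in j:
        limit += x
        j -= print(j)
for j in acc:
    x += 35 != x
x = 38 - 11
limit *= j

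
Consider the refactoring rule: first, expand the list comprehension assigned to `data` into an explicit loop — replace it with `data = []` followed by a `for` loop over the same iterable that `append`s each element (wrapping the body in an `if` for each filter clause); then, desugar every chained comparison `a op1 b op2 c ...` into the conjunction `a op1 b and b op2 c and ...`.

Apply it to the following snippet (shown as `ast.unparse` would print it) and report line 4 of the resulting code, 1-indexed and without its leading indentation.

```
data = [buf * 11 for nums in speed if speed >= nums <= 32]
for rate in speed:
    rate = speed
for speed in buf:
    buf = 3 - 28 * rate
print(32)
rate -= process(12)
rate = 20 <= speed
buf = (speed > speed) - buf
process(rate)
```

data.append(buf * 11)

Transformed code:
data = []
for nums in speed:
    if speed >= nums and nums <= 32:
        data.append(buf * 11)
for rate in speed:
    rate = speed
for speed in buf:
    buf = 3 - 28 * rate
print(32)
rate -= process(12)
rate = 20 <= speed
buf = (speed > speed) - buf
process(rate)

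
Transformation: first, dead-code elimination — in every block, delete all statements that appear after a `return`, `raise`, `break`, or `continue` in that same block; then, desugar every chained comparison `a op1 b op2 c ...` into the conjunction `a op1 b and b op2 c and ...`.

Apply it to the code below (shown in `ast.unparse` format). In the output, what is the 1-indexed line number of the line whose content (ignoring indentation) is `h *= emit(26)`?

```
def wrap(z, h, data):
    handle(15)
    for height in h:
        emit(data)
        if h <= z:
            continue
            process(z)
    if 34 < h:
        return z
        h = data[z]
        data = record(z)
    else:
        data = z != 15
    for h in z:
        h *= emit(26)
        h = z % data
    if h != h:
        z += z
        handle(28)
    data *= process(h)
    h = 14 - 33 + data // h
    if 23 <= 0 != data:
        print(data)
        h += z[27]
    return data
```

Transformed code:
def wrap(z, h, data):
    handle(15)
    for height in h:
        emit(data)
        if h <= z:
            continue
    if 34 < h:
        return z
    else:
        data = z != 15
    for h in z:
        h *= emit(26)
        h = z % data
    if h != h:
        z += z
        handle(28)
    data *= process(h)
    h = 14 - 33 + data // h
    if 23 <= 0 and 0 != data:
        print(data)
        h += z[27]
    return data

12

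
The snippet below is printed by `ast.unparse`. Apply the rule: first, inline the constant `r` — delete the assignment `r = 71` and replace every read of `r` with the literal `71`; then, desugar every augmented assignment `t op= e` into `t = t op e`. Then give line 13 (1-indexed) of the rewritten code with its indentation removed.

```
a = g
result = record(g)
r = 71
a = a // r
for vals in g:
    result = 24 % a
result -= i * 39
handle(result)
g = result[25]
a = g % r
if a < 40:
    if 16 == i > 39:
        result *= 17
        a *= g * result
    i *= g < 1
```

Transformed code:
a = g
result = record(g)
a = a // 71
for vals in g:
    result = 24 % a
result = result - i * 39
handle(result)
g = result[25]
a = g % 71
if a < 40:
    if 16 == i > 39:
        result = result * 17
        a = a * (g * result)
    i = i * (g < 1)

a = a * (g * result)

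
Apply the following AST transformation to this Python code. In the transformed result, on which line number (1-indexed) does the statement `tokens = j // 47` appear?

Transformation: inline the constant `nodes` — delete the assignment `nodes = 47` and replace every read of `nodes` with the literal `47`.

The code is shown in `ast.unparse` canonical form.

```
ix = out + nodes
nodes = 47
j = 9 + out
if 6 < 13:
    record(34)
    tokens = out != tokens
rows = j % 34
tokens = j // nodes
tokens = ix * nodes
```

Transformed code:
ix = out + 47
j = 9 + out
if 6 < 13:
    record(34)
    tokens = out != tokens
rows = j % 34
tokens = j // 47
tokens = ix * 47

7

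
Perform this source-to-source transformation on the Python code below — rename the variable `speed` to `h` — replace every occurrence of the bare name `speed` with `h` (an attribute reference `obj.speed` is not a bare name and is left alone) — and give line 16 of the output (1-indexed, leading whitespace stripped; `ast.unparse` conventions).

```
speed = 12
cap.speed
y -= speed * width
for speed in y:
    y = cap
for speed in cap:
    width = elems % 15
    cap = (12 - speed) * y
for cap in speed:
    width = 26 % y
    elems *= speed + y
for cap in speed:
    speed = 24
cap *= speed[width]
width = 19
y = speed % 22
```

y = h % 22

Transformed code:
h = 12
cap.speed
y -= h * width
for h in y:
    y = cap
for h in cap:
    width = elems % 15
    cap = (12 - h) * y
for cap in h:
    width = 26 % y
    elems *= h + y
for cap in h:
    h = 24
cap *= h[width]
width = 19
y = h % 22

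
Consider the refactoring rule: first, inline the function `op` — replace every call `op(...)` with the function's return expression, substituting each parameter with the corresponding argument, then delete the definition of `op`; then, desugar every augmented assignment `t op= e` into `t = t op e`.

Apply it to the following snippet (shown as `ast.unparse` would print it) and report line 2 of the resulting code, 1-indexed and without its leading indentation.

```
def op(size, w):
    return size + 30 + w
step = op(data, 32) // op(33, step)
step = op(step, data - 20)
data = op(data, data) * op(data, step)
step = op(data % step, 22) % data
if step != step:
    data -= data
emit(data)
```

Transformed code:
step = (data + 30 + 32) // (33 + 30 + step)
step = step + 30 + (data - 20)
data = (data + 30 + data) * (data + 30 + step)
step = (data % step + 30 + 22) % data
if step != step:
    data = data - data
emit(data)

step = step + 30 + (data - 20)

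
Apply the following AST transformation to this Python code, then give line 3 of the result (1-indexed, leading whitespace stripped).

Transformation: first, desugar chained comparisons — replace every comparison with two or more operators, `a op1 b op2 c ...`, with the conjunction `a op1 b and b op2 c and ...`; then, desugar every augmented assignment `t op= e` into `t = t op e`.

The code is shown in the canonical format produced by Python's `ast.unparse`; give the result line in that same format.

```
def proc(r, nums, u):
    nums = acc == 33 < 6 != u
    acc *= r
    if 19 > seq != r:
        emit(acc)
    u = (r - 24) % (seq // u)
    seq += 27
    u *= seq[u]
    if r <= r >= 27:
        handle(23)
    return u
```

Transformed code:
def proc(r, nums, u):
    nums = acc == 33 and 33 < 6 and (6 != u)
    acc = acc * r
    if 19 > seq and seq != r:
        emit(acc)
    u = (r - 24) % (seq // u)
    seq = seq + 27
    u = u * seq[u]
    if r <= r and r >= 27:
        handle(23)
    return u

acc = acc * r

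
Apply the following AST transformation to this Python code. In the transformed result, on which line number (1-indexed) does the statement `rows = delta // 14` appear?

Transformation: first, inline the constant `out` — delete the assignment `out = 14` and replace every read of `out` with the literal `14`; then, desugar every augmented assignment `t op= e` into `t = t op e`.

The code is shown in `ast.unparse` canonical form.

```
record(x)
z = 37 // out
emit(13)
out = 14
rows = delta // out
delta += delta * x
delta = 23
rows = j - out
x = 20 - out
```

4

Transformed code:
record(x)
z = 37 // 14
emit(13)
rows = delta // 14
delta = delta + delta * x
delta = 23
rows = j - 14
x = 20 - 14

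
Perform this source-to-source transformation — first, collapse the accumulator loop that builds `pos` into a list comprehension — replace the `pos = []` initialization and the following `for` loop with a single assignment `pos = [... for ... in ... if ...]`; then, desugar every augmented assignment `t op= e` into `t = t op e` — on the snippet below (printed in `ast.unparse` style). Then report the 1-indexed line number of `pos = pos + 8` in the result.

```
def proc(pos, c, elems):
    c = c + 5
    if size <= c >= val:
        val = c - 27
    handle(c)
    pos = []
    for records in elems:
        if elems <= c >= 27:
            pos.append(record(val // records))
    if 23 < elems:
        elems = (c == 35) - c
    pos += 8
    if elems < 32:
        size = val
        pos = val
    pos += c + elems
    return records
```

9

Transformed code:
def proc(pos, c, elems):
    c = c + 5
    if size <= c >= val:
        val = c - 27
    handle(c)
    pos = [record(val // records) for records in elems if elems <= c >= 27]
    if 23 < elems:
        elems = (c == 35) - c
    pos = pos + 8
    if elems < 32:
        size = val
        pos = val
    pos = pos + (c + elems)
    return records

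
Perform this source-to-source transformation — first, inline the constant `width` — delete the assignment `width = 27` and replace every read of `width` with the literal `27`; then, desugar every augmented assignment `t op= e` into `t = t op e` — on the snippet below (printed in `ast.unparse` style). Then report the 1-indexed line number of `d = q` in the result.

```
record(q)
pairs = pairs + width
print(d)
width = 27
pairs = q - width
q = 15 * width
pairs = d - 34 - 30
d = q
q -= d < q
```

Transformed code:
record(q)
pairs = pairs + 27
print(d)
pairs = q - 27
q = 15 * 27
pairs = d - 34 - 30
d = q
q = q - (d < q)

7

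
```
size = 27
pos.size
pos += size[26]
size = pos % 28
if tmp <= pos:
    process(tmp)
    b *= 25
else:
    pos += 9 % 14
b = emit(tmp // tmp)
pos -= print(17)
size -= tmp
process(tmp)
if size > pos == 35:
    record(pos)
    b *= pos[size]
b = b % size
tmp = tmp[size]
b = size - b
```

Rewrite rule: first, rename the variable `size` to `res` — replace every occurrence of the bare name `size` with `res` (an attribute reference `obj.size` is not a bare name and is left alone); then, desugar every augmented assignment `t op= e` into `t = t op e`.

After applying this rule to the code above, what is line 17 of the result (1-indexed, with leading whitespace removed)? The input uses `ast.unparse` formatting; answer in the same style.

Transformed code:
res = 27
pos.size
pos = pos + res[26]
res = pos % 28
if tmp <= pos:
    process(tmp)
    b = b * 25
else:
    pos = pos + 9 % 14
b = emit(tmp // tmp)
pos = pos - print(17)
res = res - tmp
process(tmp)
if res > pos == 35:
    record(pos)
    b = b * pos[res]
b = b % res
tmp = tmp[res]
b = res - b

b = b % res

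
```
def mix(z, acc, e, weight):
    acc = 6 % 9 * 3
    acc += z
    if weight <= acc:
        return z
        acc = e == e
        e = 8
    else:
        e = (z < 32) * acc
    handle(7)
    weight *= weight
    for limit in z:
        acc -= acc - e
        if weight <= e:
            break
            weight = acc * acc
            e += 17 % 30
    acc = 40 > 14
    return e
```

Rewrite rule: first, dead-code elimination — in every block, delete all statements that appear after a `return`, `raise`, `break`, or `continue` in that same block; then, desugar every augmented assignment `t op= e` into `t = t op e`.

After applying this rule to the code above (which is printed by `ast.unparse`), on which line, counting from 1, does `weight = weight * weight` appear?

Transformed code:
def mix(z, acc, e, weight):
    acc = 6 % 9 * 3
    acc = acc + z
    if weight <= acc:
        return z
    else:
        e = (z < 32) * acc
    handle(7)
    weight = weight * weight
    for limit in z:
        acc = acc - (acc - e)
        if weight <= e:
            break
    acc = 40 > 14
    return e

9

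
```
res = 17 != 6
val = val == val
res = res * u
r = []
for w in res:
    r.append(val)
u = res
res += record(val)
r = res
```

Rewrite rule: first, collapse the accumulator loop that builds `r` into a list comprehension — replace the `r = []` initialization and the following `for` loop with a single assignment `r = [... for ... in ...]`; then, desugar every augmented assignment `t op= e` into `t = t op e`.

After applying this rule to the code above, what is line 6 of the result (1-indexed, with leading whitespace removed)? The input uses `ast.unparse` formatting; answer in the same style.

res = res + record(val)

Transformed code:
res = 17 != 6
val = val == val
res = res * u
r = [val for w in res]
u = res
res = res + record(val)
r = res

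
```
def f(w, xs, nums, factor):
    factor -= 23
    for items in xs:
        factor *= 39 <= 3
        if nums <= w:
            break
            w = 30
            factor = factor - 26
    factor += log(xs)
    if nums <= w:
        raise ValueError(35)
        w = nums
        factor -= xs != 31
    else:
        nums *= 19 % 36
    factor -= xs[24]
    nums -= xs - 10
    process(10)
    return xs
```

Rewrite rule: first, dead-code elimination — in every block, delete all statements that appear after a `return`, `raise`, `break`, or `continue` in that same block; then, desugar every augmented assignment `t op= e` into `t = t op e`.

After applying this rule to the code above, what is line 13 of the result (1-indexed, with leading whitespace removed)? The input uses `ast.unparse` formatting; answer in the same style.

nums = nums - (xs - 10)

Transformed code:
def f(w, xs, nums, factor):
    factor = factor - 23
    for items in xs:
        factor = factor * (39 <= 3)
        if nums <= w:
            break
    factor = factor + log(xs)
    if nums <= w:
        raise ValueError(35)
    else:
        nums = nums * (19 % 36)
    factor = factor - xs[24]
    nums = nums - (xs - 10)
    process(10)
    return xs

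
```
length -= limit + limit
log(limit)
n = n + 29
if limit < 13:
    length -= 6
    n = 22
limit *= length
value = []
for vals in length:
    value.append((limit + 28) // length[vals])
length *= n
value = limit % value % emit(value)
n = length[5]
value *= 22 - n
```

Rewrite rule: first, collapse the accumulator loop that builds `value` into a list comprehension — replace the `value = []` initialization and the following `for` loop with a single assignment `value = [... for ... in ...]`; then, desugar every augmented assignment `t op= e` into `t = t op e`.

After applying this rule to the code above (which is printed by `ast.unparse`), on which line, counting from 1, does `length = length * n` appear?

Transformed code:
length = length - (limit + limit)
log(limit)
n = n + 29
if limit < 13:
    length = length - 6
    n = 22
limit = limit * length
value = [(limit + 28) // length[vals] for vals in length]
length = length * n
value = limit % value % emit(value)
n = length[5]
value = value * (22 - n)

9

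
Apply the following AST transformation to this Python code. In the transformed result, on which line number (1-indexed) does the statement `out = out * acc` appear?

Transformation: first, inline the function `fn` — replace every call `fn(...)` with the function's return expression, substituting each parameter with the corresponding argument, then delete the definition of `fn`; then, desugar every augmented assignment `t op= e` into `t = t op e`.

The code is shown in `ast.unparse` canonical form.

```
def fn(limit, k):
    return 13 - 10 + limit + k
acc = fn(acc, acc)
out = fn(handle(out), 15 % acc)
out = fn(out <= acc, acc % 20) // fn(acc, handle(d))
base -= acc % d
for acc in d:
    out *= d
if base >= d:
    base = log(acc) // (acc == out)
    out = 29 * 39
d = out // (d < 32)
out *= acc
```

11

Transformed code:
acc = 13 - 10 + acc + acc
out = 13 - 10 + handle(out) + 15 % acc
out = (13 - 10 + (out <= acc) + acc % 20) // (13 - 10 + acc + handle(d))
base = base - acc % d
for acc in d:
    out = out * d
if base >= d:
    base = log(acc) // (acc == out)
    out = 29 * 39
d = out // (d < 32)
out = out * acc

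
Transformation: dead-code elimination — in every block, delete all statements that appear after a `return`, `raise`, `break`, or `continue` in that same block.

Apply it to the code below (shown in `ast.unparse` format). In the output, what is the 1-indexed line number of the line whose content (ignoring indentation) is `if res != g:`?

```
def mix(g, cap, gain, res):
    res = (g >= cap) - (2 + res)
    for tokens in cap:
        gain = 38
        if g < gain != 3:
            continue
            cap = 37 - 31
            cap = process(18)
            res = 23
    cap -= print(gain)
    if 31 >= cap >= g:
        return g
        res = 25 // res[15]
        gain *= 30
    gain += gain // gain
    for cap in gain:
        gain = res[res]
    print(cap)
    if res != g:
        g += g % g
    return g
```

Transformed code:
def mix(g, cap, gain, res):
    res = (g >= cap) - (2 + res)
    for tokens in cap:
        gain = 38
        if g < gain != 3:
            continue
    cap -= print(gain)
    if 31 >= cap >= g:
        return g
    gain += gain // gain
    for cap in gain:
        gain = res[res]
    print(cap)
    if res != g:
        g += g % g
    return g

14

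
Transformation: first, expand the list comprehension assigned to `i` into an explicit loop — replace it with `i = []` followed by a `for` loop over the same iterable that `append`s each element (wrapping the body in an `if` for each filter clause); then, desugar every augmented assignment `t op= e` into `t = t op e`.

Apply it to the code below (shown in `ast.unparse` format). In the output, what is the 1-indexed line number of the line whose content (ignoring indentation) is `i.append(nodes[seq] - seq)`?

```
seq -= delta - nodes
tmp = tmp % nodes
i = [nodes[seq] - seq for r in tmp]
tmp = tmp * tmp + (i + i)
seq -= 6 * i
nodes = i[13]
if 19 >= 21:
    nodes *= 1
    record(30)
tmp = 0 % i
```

5

Transformed code:
seq = seq - (delta - nodes)
tmp = tmp % nodes
i = []
for r in tmp:
    i.append(nodes[seq] - seq)
tmp = tmp * tmp + (i + i)
seq = seq - 6 * i
nodes = i[13]
if 19 >= 21:
    nodes = nodes * 1
    record(30)
tmp = 0 % i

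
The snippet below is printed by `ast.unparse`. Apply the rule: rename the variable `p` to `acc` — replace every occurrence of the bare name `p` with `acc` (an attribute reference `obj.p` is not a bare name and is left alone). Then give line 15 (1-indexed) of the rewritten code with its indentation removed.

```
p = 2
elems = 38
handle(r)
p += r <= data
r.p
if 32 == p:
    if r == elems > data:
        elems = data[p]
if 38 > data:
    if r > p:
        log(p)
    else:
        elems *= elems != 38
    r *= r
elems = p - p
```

elems = acc - acc

Transformed code:
acc = 2
elems = 38
handle(r)
acc += r <= data
r.p
if 32 == acc:
    if r == elems > data:
        elems = data[acc]
if 38 > data:
    if r > acc:
        log(acc)
    else:
        elems *= elems != 38
    r *= r
elems = acc - acc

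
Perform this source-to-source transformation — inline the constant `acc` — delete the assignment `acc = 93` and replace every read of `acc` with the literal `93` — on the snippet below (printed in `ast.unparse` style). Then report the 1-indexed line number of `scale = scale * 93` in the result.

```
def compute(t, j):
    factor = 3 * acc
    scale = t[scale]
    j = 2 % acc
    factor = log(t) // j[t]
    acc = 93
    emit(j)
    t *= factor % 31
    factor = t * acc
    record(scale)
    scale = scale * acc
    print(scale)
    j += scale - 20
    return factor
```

10

Transformed code:
def compute(t, j):
    factor = 3 * 93
    scale = t[scale]
    j = 2 % 93
    factor = log(t) // j[t]
    emit(j)
    t *= factor % 31
    factor = t * 93
    record(scale)
    scale = scale * 93
    print(scale)
    j += scale - 20
    return factor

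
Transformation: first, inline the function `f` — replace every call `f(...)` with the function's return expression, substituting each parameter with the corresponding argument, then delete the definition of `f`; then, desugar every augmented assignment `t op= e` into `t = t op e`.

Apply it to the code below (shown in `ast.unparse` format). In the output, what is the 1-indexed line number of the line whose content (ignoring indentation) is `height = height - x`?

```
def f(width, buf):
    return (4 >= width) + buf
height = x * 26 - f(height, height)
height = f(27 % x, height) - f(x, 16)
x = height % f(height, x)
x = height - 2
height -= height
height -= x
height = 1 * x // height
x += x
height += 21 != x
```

6

Transformed code:
height = x * 26 - ((4 >= height) + height)
height = (4 >= 27 % x) + height - ((4 >= x) + 16)
x = height % ((4 >= height) + x)
x = height - 2
height = height - height
height = height - x
height = 1 * x // height
x = x + x
height = height + (21 != x)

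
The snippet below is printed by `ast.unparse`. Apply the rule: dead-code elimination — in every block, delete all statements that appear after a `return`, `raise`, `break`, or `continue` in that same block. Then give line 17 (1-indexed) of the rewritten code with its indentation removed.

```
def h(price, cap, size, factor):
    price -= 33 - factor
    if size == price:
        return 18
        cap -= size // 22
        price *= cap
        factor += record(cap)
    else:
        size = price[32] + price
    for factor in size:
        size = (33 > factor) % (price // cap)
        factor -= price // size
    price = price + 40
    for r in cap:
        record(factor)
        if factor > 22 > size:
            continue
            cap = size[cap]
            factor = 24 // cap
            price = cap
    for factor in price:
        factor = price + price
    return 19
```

return 19

Transformed code:
def h(price, cap, size, factor):
    price -= 33 - factor
    if size == price:
        return 18
    else:
        size = price[32] + price
    for factor in size:
        size = (33 > factor) % (price // cap)
        factor -= price // size
    price = price + 40
    for r in cap:
        record(factor)
        if factor > 22 > size:
            continue
    for factor in price:
        factor = price + price
    return 19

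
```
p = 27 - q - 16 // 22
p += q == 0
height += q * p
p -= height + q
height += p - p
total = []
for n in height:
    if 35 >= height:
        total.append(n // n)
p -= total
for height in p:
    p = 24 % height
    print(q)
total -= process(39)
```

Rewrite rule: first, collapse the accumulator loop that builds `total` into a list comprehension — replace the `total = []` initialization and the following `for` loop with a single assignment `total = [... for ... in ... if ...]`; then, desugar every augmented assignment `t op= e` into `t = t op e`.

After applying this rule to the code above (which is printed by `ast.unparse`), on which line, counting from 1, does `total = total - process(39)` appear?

Transformed code:
p = 27 - q - 16 // 22
p = p + (q == 0)
height = height + q * p
p = p - (height + q)
height = height + (p - p)
total = [n // n for n in height if 35 >= height]
p = p - total
for height in p:
    p = 24 % height
    print(q)
total = total - process(39)

11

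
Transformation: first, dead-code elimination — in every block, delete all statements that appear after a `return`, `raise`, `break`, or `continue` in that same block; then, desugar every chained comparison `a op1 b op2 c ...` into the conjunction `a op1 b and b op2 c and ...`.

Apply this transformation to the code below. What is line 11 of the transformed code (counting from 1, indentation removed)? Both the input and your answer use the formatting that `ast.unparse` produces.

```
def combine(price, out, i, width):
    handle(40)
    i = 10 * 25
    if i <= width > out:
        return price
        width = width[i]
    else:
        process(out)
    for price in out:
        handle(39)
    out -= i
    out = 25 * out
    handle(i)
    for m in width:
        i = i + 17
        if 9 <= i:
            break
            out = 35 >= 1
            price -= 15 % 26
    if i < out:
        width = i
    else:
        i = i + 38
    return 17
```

out = 25 * out

Transformed code:
def combine(price, out, i, width):
    handle(40)
    i = 10 * 25
    if i <= width and width > out:
        return price
    else:
        process(out)
    for price in out:
        handle(39)
    out -= i
    out = 25 * out
    handle(i)
    for m in width:
        i = i + 17
        if 9 <= i:
            break
    if i < out:
        width = i
    else:
        i = i + 38
    return 17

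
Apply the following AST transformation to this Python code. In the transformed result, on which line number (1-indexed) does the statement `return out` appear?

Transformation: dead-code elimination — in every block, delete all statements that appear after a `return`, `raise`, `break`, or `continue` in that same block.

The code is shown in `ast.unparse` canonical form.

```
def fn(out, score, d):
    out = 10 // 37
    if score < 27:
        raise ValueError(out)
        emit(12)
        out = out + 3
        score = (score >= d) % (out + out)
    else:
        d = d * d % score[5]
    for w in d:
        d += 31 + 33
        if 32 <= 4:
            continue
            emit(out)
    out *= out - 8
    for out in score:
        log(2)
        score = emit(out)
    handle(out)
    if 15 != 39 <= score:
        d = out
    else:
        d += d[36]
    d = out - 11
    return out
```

Transformed code:
def fn(out, score, d):
    out = 10 // 37
    if score < 27:
        raise ValueError(out)
    else:
        d = d * d % score[5]
    for w in d:
        d += 31 + 33
        if 32 <= 4:
            continue
    out *= out - 8
    for out in score:
        log(2)
        score = emit(out)
    handle(out)
    if 15 != 39 <= score:
        d = out
    else:
        d += d[36]
    d = out - 11
    return out

21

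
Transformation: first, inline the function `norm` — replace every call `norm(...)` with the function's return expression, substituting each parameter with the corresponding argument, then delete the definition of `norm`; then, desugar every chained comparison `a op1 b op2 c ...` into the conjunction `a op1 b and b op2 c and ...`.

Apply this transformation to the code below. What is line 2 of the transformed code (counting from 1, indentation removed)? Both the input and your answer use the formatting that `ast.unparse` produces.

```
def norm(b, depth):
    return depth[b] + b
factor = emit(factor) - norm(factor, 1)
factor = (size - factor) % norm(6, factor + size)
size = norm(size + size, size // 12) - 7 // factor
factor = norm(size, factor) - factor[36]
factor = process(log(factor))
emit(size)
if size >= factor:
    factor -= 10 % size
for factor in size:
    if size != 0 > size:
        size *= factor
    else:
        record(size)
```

Transformed code:
factor = emit(factor) - (1[factor] + factor)
factor = (size - factor) % ((factor + size)[6] + 6)
size = (size // 12)[size + size] + (size + size) - 7 // factor
factor = factor[size] + size - factor[36]
factor = process(log(factor))
emit(size)
if size >= factor:
    factor -= 10 % size
for factor in size:
    if size != 0 and 0 > size:
        size *= factor
    else:
        record(size)

factor = (size - factor) % ((factor + size)[6] + 6)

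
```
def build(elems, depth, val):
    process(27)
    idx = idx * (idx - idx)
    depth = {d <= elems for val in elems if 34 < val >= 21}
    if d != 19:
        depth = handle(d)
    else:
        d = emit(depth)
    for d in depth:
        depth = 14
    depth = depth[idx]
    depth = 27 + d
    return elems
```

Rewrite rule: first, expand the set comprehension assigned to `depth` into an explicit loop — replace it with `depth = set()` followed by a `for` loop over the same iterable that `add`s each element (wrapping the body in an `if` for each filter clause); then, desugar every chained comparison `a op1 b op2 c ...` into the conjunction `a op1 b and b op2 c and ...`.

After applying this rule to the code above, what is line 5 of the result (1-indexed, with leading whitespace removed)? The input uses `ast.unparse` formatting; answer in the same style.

Transformed code:
def build(elems, depth, val):
    process(27)
    idx = idx * (idx - idx)
    depth = set()
    for val in elems:
        if 34 < val and val >= 21:
            depth.add(d <= elems)
    if d != 19:
        depth = handle(d)
    else:
        d = emit(depth)
    for d in depth:
        depth = 14
    depth = depth[idx]
    depth = 27 + d
    return elems

for val in elems:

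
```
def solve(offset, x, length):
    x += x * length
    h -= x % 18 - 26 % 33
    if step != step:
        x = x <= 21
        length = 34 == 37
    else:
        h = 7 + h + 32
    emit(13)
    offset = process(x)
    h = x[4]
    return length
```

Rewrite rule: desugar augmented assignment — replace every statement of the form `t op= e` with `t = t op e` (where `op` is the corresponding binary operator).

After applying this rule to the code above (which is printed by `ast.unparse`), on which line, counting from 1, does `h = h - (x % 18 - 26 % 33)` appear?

3

Transformed code:
def solve(offset, x, length):
    x = x + x * length
    h = h - (x % 18 - 26 % 33)
    if step != step:
        x = x <= 21
        length = 34 == 37
    else:
        h = 7 + h + 32
    emit(13)
    offset = process(x)
    h = x[4]
    return length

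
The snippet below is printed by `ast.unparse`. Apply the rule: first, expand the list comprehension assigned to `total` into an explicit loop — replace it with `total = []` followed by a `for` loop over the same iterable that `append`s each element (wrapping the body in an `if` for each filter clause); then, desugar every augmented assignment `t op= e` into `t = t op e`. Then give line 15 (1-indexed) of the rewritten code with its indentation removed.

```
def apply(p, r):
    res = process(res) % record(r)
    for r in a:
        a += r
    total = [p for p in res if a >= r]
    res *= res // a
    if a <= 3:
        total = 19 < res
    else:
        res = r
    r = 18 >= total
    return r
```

Transformed code:
def apply(p, r):
    res = process(res) % record(r)
    for r in a:
        a = a + r
    total = []
    for p in res:
        if a >= r:
            total.append(p)
    res = res * (res // a)
    if a <= 3:
        total = 19 < res
    else:
        res = r
    r = 18 >= total
    return r

return r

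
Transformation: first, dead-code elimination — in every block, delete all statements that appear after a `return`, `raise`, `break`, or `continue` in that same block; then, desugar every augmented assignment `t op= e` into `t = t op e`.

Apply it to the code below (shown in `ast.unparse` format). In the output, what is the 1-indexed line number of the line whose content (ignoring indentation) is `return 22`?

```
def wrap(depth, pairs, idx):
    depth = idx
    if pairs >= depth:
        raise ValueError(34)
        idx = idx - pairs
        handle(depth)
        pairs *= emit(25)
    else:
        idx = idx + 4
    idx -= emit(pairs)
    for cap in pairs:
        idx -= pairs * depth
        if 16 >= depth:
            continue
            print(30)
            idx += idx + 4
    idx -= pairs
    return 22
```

Transformed code:
def wrap(depth, pairs, idx):
    depth = idx
    if pairs >= depth:
        raise ValueError(34)
    else:
        idx = idx + 4
    idx = idx - emit(pairs)
    for cap in pairs:
        idx = idx - pairs * depth
        if 16 >= depth:
            continue
    idx = idx - pairs
    return 22

13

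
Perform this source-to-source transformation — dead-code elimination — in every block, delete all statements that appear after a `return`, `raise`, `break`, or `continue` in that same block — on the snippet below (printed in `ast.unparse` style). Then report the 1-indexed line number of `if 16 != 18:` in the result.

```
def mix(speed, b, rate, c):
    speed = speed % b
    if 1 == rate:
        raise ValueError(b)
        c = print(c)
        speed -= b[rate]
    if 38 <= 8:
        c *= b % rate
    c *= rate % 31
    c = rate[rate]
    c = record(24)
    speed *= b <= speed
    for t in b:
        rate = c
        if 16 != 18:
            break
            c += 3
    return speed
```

13

Transformed code:
def mix(speed, b, rate, c):
    speed = speed % b
    if 1 == rate:
        raise ValueError(b)
    if 38 <= 8:
        c *= b % rate
    c *= rate % 31
    c = rate[rate]
    c = record(24)
    speed *= b <= speed
    for t in b:
        rate = c
        if 16 != 18:
            break
    return speed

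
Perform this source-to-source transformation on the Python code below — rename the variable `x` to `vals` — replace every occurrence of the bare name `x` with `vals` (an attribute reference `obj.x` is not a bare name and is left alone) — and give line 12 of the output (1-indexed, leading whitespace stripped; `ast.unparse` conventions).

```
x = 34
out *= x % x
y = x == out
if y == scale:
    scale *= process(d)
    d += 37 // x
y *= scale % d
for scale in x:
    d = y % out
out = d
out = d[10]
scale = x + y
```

Transformed code:
vals = 34
out *= vals % vals
y = vals == out
if y == scale:
    scale *= process(d)
    d += 37 // vals
y *= scale % d
for scale in vals:
    d = y % out
out = d
out = d[10]
scale = vals + y

scale = vals + y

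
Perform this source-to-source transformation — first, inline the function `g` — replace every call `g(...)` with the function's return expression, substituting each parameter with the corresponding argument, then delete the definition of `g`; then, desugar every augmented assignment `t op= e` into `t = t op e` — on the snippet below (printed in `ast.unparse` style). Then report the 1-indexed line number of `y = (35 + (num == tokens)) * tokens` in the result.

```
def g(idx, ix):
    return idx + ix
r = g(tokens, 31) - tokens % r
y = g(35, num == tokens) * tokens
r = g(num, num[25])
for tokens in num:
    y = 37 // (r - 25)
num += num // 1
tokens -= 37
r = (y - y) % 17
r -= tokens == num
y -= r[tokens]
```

2

Transformed code:
r = tokens + 31 - tokens % r
y = (35 + (num == tokens)) * tokens
r = num + num[25]
for tokens in num:
    y = 37 // (r - 25)
num = num + num // 1
tokens = tokens - 37
r = (y - y) % 17
r = r - (tokens == num)
y = y - r[tokens]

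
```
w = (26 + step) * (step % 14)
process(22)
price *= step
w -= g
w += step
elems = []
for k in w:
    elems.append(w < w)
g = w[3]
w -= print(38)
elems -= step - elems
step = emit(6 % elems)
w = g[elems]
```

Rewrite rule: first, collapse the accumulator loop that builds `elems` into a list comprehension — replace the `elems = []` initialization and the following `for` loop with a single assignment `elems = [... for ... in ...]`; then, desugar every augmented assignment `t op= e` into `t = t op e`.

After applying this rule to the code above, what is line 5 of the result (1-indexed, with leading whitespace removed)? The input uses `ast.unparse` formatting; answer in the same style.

Transformed code:
w = (26 + step) * (step % 14)
process(22)
price = price * step
w = w - g
w = w + step
elems = [w < w for k in w]
g = w[3]
w = w - print(38)
elems = elems - (step - elems)
step = emit(6 % elems)
w = g[elems]

w = w + step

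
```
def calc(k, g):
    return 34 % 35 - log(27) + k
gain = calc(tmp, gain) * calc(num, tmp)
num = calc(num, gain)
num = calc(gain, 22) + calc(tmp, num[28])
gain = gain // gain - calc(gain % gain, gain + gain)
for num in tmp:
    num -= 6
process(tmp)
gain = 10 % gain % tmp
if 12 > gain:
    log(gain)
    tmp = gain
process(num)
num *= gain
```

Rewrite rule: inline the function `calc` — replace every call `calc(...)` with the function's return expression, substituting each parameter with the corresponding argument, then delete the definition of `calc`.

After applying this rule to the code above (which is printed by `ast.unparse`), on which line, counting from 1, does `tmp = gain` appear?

Transformed code:
gain = (34 % 35 - log(27) + tmp) * (34 % 35 - log(27) + num)
num = 34 % 35 - log(27) + num
num = 34 % 35 - log(27) + gain + (34 % 35 - log(27) + tmp)
gain = gain // gain - (34 % 35 - log(27) + gain % gain)
for num in tmp:
    num -= 6
process(tmp)
gain = 10 % gain % tmp
if 12 > gain:
    log(gain)
    tmp = gain
process(num)
num *= gain

11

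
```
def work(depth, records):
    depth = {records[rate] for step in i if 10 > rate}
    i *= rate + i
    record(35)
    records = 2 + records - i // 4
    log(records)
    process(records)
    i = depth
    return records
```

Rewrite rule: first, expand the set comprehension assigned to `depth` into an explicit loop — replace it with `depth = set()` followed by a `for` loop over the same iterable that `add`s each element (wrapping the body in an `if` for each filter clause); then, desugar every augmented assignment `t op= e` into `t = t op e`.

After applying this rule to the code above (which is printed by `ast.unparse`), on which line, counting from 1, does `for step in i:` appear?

3

Transformed code:
def work(depth, records):
    depth = set()
    for step in i:
        if 10 > rate:
            depth.add(records[rate])
    i = i * (rate + i)
    record(35)
    records = 2 + records - i // 4
    log(records)
    process(records)
    i = depth
    return records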